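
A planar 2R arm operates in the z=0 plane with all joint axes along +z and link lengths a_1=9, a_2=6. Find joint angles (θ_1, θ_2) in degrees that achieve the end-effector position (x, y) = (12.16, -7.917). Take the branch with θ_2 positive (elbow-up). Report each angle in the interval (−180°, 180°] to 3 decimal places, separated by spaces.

cos θ_2 = (210.5445−9²−6²)/(2·9·6) = 0.8662; θ_2 = 29.9854° (elbow-up)
β = atan2(-7.9170,12.1600) = -33.0669°; ψ = atan2(2.9987,14.1969) = 11.9267°
θ_1 = β − ψ = -44.9936°

-44.994 29.985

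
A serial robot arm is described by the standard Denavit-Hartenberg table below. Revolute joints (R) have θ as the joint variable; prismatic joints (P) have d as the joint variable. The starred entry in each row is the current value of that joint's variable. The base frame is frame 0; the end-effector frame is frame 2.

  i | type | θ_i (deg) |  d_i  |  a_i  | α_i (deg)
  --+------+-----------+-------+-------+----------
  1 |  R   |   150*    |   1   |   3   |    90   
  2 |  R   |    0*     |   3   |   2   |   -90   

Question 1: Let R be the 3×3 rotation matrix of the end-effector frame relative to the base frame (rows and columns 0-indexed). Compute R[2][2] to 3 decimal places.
End-effector z-axis (col 2 of R) = (0.0000,0.0000,1.0000)
R[2][2] = 1.0000

1.000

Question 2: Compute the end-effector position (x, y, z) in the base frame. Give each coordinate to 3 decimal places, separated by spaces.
-2.830 5.098 1.000

after link 1: o_1 = (-2.5981, 1.5000, 1.0000)
after link 2: o_2 = (-2.8301, 5.0981, 1.0000)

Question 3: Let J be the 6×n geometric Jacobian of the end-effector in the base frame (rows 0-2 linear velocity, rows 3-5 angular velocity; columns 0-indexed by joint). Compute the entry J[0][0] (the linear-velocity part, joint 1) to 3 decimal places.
-5.098

axis z_0 = ẑ; lever o_n−o_0 = (-2.8301,5.0981,1.0000)
cross product → J_v[:, 0] = (-5.0981,-2.8301,0.0000)
J_ω[:, 0] = z_0
entry J[0][0] = -5.0981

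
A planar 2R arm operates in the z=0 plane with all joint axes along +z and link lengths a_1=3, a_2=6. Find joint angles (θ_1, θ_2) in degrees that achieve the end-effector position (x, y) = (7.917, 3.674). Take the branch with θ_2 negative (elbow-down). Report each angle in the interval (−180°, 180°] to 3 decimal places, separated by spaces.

44.998 -29.999

cos θ_2 = (76.1772−3²−6²)/(2·3·6) = 0.8660; θ_2 = -29.9992° (elbow-down)
β = atan2(3.6740,7.9170) = 24.8943°; ψ = atan2(-2.9999,8.1962) = -20.1034°
θ_1 = β − ψ = 44.9977°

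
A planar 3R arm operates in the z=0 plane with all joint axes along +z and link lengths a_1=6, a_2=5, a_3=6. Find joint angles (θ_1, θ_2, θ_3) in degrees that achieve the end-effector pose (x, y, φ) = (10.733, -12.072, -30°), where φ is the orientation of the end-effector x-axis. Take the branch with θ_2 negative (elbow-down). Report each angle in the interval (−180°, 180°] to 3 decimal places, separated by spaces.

-44.996 -30.007 45.003

wrist centre = target − a_3·(cos φ, sin φ) = (5.5368, -9.0720)
cos θ_2 = (112.9579−6²−5²)/(2·6·5) = 0.8660; θ_2 = -30.0070° (elbow-down)
β = atan2(-9.0720,5.5368) = -58.6033°; ψ = atan2(-2.5005,10.3298) = -13.6078°
θ_1 = β − ψ = -44.9956°
θ_3 = φ − θ_1 − θ_2 = 45.0026° (wrapped to (-180°,180°])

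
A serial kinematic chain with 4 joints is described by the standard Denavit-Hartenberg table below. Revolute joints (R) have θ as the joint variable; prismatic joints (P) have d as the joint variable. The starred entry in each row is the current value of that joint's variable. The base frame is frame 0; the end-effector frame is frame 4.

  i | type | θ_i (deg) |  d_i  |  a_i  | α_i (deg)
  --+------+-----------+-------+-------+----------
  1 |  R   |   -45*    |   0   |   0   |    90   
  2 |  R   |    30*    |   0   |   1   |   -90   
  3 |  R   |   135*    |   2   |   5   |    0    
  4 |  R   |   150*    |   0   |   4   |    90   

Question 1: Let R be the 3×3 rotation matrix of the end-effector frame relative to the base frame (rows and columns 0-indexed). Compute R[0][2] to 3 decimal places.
-0.775

End-effector z-axis (col 2 of R) = (-0.7745,0.4085,-0.4830)
R[0][2] = -0.7745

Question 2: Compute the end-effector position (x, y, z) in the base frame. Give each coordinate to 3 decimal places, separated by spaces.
-1.858 1.394 0.982

after link 1: o_1 = (0.0000, 0.0000, 0.0000)
after link 2: o_2 = (0.6124, -0.6124, 0.5000)
after link 3: o_3 = (0.2402, 4.7598, 0.4643)
after link 4: o_4 = (-1.8579, 1.3938, 0.9819)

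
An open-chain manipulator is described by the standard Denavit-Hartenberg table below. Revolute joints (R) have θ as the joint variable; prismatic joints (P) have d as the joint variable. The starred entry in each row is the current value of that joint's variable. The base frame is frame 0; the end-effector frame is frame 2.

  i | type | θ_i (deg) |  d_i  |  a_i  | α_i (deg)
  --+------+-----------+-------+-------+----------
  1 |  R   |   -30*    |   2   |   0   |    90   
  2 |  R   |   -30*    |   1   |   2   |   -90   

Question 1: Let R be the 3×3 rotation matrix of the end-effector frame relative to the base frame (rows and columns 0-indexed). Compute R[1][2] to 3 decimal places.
End-effector z-axis (col 2 of R) = (0.4330,-0.2500,0.8660)
R[1][2] = -0.2500

-0.250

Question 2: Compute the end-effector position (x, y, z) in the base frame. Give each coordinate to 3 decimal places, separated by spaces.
1.000 -1.732 1.000

after link 1: o_1 = (0.0000, 0.0000, 2.0000)
after link 2: o_2 = (1.0000, -1.7321, 1.0000)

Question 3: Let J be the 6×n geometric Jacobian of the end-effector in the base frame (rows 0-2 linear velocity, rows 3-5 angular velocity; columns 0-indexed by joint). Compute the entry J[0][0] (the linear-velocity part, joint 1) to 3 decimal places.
axis z_0 = ẑ; lever o_n−o_0 = (1.0000,-1.7321,1.0000)
cross product → J_v[:, 0] = (1.7321,1.0000,-0.0000)
J_ω[:, 0] = z_0
entry J[0][0] = 1.7321

1.732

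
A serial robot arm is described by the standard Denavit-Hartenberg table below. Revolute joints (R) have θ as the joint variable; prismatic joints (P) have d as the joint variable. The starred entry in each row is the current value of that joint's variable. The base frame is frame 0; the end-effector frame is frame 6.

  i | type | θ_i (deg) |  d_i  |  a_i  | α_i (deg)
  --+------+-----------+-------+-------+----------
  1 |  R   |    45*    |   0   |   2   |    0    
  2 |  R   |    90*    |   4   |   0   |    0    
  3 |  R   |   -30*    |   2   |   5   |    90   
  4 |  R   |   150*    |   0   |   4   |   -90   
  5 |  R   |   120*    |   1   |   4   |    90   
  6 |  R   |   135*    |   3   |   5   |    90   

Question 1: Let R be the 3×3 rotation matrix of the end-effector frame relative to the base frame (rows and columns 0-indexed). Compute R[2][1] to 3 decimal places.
End-effector y-axis (col 1 of R) = (-0.2888,-0.8539,0.4330)
R[2][1] = 0.4330

0.433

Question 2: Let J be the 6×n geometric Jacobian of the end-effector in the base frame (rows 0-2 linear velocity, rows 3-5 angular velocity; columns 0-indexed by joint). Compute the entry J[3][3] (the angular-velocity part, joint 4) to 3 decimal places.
0.966

axis z_3 = (0.9659,0.2588,0.0000); lever o_n−o_3 = (0.1764,-8.0080,-0.7450)
cross product → J_v[:, 3] = (-0.1928,0.7196,-7.7807)
J_ω[:, 3] = z_3
entry J[3][3] = 0.9659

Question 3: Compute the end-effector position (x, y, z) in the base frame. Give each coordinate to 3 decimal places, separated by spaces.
after link 1: o_1 = (1.4142, 1.4142, 0.0000)
after link 2: o_2 = (1.4142, 1.4142, 4.0000)
after link 3: o_3 = (0.1201, 6.2438, 6.0000)
after link 4: o_4 = (1.0167, 2.8978, 8.0000)
after link 5: o_5 = (-2.6482, 3.1913, 6.1340)
after link 6: o_6 = (0.2965, -1.7641, 5.2550)

0.297 -1.764 5.255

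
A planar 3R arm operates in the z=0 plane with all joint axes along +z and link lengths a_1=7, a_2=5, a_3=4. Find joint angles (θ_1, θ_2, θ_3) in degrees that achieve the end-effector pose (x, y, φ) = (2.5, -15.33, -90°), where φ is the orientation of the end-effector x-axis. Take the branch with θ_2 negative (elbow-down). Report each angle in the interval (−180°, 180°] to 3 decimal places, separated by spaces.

-65.112 -30.005 5.117

wrist centre = target − a_3·(cos φ, sin φ) = (2.5000, -11.3300)
cos θ_2 = (134.6189−7²−5²)/(2·7·5) = 0.8660; θ_2 = -30.0047° (elbow-down)
β = atan2(-11.3300,2.5000) = -77.5569°; ψ = atan2(-2.5004,11.3299) = -12.4449°
θ_1 = β − ψ = -65.1120°
θ_3 = φ − θ_1 − θ_2 = 5.1167° (wrapped to (-180°,180°])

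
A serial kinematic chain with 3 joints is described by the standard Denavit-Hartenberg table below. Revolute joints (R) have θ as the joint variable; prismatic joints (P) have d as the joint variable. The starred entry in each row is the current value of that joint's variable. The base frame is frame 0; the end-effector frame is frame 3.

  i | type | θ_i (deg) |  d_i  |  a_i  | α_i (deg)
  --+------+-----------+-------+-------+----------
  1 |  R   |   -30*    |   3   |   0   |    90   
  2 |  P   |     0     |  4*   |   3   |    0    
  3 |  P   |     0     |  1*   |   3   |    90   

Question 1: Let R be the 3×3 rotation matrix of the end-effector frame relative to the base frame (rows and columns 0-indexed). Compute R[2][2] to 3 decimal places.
End-effector z-axis (col 2 of R) = (-0.0000,-0.0000,-1.0000)
R[2][2] = -1.0000

-1.000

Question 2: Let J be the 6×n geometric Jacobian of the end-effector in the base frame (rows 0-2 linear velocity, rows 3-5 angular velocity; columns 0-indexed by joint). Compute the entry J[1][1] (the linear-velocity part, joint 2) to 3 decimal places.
-0.866

prismatic axis z_1 = (-0.5000,-0.8660,0.0000)
J_v[:, 1] = z_1; J_ω[:, 1] = (0,0,0)
entry J[1][1] = -0.8660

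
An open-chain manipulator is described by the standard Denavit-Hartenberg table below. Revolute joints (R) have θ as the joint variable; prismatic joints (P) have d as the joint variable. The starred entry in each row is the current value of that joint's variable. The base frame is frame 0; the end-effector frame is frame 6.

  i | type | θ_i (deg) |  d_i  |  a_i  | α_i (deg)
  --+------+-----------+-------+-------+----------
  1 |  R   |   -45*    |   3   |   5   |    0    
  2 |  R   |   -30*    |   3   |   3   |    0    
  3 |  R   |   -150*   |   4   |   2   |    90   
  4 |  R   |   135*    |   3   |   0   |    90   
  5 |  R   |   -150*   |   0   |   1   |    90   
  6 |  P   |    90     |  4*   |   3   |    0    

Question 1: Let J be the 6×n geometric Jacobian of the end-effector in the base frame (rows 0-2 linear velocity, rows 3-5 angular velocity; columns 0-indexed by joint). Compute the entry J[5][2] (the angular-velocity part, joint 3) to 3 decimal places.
1.000

axis z_2 = (0.0000,0.0000,1.0000); lever o_n−o_2 = (-0.1300,8.5645,4.0947)
cross product → J_v[:, 2] = (-8.5645,-0.1300,0.0000)
J_ω[:, 2] = z_2
entry J[5][2] = 1.0000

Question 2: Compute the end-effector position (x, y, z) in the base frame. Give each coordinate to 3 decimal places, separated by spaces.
4.182 2.131 10.095

after link 1: o_1 = (3.5355, -3.5355, 3.0000)
after link 2: o_2 = (4.3120, -6.4333, 6.0000)
after link 3: o_3 = (2.8978, -5.0191, 10.0000)
after link 4: o_4 = (5.0191, -2.8978, 10.0000)
after link 5: o_5 = (4.2325, -2.8183, 9.3876)
after link 6: o_6 = (4.1820, 2.1312, 10.0947)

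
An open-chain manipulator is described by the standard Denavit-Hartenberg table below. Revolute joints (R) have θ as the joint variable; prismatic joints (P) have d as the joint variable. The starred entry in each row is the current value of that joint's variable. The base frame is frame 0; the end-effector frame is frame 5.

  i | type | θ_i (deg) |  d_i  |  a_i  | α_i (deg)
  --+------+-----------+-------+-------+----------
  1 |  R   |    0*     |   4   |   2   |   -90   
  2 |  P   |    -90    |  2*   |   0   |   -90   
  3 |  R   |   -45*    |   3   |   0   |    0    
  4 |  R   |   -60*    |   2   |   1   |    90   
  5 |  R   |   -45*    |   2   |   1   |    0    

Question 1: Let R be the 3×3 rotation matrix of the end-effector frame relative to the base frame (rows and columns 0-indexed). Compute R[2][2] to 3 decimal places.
End-effector z-axis (col 2 of R) = (0.0000,-0.2588,-0.9659)
R[2][2] = -0.9659

-0.966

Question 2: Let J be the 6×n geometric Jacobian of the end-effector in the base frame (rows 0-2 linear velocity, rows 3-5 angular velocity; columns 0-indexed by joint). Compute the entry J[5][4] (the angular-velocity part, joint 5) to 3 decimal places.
-0.966

axis z_4 = (0.0000,-0.2588,-0.9659); lever o_n−o_4 = (-0.7071,0.1654,-2.1149)
cross product → J_v[:, 4] = (0.7071,0.6830,-0.1830)
J_ω[:, 4] = z_4
entry J[5][4] = -0.9659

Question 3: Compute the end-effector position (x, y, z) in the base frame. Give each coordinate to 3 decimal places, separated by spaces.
6.293 3.131 1.626

after link 1: o_1 = (2.0000, 0.0000, 4.0000)
after link 2: o_2 = (2.0000, 2.0000, 4.0000)
after link 3: o_3 = (5.0000, 2.0000, 4.0000)
after link 4: o_4 = (7.0000, 2.9659, 3.7412)
after link 5: o_5 = (6.2929, 3.1313, 1.6263)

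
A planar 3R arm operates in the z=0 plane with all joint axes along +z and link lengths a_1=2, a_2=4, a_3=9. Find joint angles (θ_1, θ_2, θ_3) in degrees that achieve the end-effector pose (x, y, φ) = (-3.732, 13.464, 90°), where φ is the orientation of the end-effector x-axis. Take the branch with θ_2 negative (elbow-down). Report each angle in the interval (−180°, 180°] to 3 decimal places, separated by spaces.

wrist centre = target − a_3·(cos φ, sin φ) = (-3.7320, 4.4640)
cos θ_2 = (33.8551−2²−4²)/(2·2·4) = 0.8659; θ_2 = -30.0092° (elbow-down)
β = atan2(4.4640,-3.7320) = 129.8963°; ψ = atan2(-2.0006,5.4638) = -20.1101°
θ_1 = β − ψ = 150.0065°
θ_3 = φ − θ_1 − θ_2 = -29.9973° (wrapped to (-180°,180°])

150.006 -30.009 -29.997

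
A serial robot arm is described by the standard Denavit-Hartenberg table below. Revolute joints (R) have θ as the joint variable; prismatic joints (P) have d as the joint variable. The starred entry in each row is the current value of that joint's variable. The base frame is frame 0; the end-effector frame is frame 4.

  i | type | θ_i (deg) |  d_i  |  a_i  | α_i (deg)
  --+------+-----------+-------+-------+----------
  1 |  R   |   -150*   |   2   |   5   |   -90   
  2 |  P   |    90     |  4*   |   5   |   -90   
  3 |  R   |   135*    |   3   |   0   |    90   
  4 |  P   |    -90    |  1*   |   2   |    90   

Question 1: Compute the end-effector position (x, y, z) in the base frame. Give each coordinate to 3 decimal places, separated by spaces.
-1.818 -4.852 -3.707

after link 1: o_1 = (-4.3301, -2.5000, 2.0000)
after link 2: o_2 = (-2.3301, -5.9641, -3.0000)
after link 3: o_3 = (0.2679, -4.4641, -3.0000)
after link 4: o_4 = (-1.8177, -4.8517, -3.7071)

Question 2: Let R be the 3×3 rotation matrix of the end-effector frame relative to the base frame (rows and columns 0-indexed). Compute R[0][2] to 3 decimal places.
0.354

End-effector z-axis (col 2 of R) = (0.3536,-0.6124,-0.7071)
R[0][2] = 0.3536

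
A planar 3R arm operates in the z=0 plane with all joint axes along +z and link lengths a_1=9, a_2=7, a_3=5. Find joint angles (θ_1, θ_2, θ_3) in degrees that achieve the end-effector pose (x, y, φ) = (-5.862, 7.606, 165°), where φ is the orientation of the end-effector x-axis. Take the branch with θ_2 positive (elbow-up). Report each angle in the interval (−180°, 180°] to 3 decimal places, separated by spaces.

48.582 134.999 -18.581

wrist centre = target − a_3·(cos φ, sin φ) = (-1.0324, 6.3119)
cos θ_2 = (40.9059−9²−7²)/(2·9·7) = -0.7071; θ_2 = 134.9991° (elbow-up)
β = atan2(6.3119,-1.0324) = 99.2890°; ψ = atan2(4.9498,4.0503) = 50.7073°
θ_1 = β − ψ = 48.5817°
θ_3 = φ − θ_1 − θ_2 = -18.5808° (wrapped to (-180°,180°])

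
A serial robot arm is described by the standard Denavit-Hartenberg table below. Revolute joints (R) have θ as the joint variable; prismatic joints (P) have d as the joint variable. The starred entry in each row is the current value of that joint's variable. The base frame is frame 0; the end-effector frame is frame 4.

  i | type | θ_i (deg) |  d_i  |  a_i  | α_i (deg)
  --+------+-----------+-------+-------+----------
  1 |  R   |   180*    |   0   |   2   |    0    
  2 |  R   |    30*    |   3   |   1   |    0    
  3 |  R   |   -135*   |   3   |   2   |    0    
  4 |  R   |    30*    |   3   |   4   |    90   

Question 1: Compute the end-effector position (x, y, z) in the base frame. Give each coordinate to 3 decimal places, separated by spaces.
-3.384 5.296 9.000

after link 1: o_1 = (-2.0000, 0.0000, 0.0000)
after link 2: o_2 = (-2.8660, -0.5000, 3.0000)
after link 3: o_3 = (-2.3484, 1.4319, 6.0000)
after link 4: o_4 = (-3.3837, 5.2956, 9.0000)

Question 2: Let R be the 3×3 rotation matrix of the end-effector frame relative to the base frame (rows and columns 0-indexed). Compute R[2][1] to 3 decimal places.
End-effector y-axis (col 1 of R) = (-0.0000,-0.0000,1.0000)
R[2][1] = 1.0000

1.000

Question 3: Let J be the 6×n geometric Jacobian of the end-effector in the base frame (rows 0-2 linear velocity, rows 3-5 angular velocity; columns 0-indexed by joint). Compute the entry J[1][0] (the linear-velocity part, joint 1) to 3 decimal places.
axis z_0 = ẑ; lever o_n−o_0 = (-3.3837,5.2956,9.0000)
cross product → J_v[:, 0] = (-5.2956,-3.3837,0.0000)
J_ω[:, 0] = z_0
entry J[1][0] = -3.3837

-3.384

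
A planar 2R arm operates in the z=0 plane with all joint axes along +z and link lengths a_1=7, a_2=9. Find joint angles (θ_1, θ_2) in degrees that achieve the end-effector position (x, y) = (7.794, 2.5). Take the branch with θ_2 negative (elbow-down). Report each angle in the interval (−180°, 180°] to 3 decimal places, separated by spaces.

cos θ_2 = (66.9964−7²−9²)/(2·7·9) = -0.5000; θ_2 = -120.0019° (elbow-down)
β = atan2(2.5000,7.7940) = 17.7841°; ψ = atan2(-7.7941,2.4997) = -72.2177°
θ_1 = β − ψ = 90.0019°

90.002 -120.002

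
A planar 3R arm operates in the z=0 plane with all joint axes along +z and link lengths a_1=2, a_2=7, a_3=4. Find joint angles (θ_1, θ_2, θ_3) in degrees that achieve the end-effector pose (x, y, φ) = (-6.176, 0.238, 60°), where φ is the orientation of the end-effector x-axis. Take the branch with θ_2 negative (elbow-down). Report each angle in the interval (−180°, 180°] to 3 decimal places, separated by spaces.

-135.019 -29.975 -135.005

wrist centre = target − a_3·(cos φ, sin φ) = (-8.1760, -3.2261)
cos θ_2 = (77.2547−2²−7²)/(2·2·7) = 0.8662; θ_2 = -29.9755° (elbow-down)
β = atan2(-3.2261,-8.1760) = -158.4667°; ψ = atan2(-3.4974,8.0637) = -23.4475°
θ_1 = β − ψ = -135.0192°
θ_3 = φ − θ_1 − θ_2 = -135.0053° (wrapped to (-180°,180°])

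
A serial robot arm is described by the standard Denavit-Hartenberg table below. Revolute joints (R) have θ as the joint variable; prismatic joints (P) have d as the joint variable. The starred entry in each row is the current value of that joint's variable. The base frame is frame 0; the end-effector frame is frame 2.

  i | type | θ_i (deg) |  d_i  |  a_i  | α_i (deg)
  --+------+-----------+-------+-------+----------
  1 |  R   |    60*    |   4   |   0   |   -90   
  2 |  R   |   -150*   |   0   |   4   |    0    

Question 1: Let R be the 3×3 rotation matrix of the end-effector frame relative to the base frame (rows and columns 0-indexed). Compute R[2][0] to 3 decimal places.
End-effector x-axis (col 0 of R) = (-0.4330,-0.7500,0.5000)
R[2][0] = 0.5000

0.500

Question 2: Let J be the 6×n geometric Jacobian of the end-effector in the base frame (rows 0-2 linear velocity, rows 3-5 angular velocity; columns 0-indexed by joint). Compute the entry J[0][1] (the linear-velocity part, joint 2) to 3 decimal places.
1.000

axis z_1 = (-0.8660,0.5000,0.0000); lever o_n−o_1 = (-1.7321,-3.0000,2.0000)
cross product → J_v[:, 1] = (1.0000,1.7321,3.4641)
J_ω[:, 1] = z_1
entry J[0][1] = 1.0000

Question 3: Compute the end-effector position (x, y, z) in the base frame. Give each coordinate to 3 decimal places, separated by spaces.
-1.732 -3.000 6.000

after link 1: o_1 = (0.0000, 0.0000, 4.0000)
after link 2: o_2 = (-1.7321, -3.0000, 6.0000)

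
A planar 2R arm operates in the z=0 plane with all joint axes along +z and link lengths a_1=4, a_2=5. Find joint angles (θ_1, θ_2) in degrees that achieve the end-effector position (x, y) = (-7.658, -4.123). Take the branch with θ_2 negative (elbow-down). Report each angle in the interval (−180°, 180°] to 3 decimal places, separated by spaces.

-135.002 -29.991

cos θ_2 = (75.6441−4²−5²)/(2·4·5) = 0.8661; θ_2 = -29.9912° (elbow-down)
β = atan2(-4.1230,-7.6580) = -151.7024°; ψ = atan2(-2.4993,8.3305) = -16.7004°
θ_1 = β − ψ = -135.0020°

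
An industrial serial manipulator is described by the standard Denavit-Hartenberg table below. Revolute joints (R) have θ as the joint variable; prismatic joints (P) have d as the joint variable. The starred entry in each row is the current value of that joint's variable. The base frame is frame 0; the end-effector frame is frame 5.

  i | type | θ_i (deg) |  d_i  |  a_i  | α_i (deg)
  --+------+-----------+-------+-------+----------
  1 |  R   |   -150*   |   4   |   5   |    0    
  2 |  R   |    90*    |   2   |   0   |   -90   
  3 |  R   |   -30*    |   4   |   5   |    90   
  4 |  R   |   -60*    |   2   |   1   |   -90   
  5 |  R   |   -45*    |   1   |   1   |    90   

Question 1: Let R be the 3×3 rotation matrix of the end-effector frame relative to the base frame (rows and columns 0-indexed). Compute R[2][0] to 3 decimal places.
0.789

End-effector x-axis (col 0 of R) = (-0.5540,-0.2652,0.7891)
R[2][0] = 0.7891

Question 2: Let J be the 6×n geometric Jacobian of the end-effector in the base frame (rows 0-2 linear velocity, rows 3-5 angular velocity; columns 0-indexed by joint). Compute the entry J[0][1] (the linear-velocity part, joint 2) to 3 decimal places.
axis z_1 = (0.0000,0.0000,1.0000); lever o_n−o_1 = (4.8497,-2.3567,7.7042)
cross product → J_v[:, 1] = (2.3567,4.8497,-0.0000)
J_ω[:, 1] = z_1
entry J[0][1] = 2.3567

2.357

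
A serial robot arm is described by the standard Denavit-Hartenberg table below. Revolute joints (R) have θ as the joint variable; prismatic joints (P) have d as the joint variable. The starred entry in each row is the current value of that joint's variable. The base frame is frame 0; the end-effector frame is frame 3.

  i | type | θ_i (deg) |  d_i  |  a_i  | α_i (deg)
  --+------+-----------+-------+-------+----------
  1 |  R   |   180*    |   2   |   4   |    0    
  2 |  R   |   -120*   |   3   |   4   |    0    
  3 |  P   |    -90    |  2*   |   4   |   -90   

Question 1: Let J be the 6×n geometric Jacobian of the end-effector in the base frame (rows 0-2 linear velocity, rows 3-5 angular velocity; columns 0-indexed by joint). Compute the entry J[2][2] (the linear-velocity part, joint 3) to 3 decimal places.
prismatic axis z_2 = (0.0000,0.0000,1.0000)
J_v[:, 2] = z_2; J_ω[:, 2] = (0,0,0)
entry J[2][2] = 1.0000

1.000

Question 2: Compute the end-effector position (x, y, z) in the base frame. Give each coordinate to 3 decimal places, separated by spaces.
after link 1: o_1 = (-4.0000, 0.0000, 2.0000)
after link 2: o_2 = (-2.0000, 3.4641, 5.0000)
after link 3: o_3 = (1.4641, 1.4641, 7.0000)

1.464 1.464 7.000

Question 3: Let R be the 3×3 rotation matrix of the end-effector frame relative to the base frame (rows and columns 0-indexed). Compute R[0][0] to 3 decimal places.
0.866

End-effector x-axis (col 0 of R) = (0.8660,-0.5000,0.0000)
R[0][0] = 0.8660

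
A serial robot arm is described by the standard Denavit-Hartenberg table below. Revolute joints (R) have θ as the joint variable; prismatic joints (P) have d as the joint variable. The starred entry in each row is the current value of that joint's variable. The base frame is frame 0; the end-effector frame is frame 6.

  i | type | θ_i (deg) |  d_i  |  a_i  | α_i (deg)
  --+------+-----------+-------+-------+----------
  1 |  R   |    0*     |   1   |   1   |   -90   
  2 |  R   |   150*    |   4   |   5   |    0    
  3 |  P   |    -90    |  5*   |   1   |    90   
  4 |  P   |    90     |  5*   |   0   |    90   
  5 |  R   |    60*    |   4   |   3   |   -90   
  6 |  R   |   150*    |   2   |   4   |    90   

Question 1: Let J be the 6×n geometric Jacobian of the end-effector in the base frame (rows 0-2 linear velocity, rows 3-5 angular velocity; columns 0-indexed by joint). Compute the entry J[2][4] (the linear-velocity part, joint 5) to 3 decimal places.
axis z_4 = (0.5000,-0.0000,-0.8660); lever o_n−o_4 = (1.5179,-1.9641,-1.4330)
cross product → J_v[:, 4] = (-1.7010,-0.5981,-0.9821)
J_ω[:, 4] = z_4
entry J[2][4] = -0.9821

-0.982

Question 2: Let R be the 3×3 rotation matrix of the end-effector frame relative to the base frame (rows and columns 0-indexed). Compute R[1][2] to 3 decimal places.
0.250

End-effector z-axis (col 2 of R) = (-0.0580,0.2500,0.9665)
R[1][2] = 0.2500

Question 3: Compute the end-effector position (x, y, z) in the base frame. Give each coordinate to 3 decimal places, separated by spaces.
3.018 7.036 -1.299

after link 1: o_1 = (1.0000, 0.0000, 1.0000)
after link 2: o_2 = (-3.3301, 4.0000, -1.5000)
after link 3: o_3 = (-2.8301, 9.0000, -2.3660)
after link 4: o_4 = (1.5000, 9.0000, 0.1340)
after link 5: o_5 = (5.7500, 10.5000, -2.0311)
after link 6: o_6 = (3.0179, 7.0359, -1.2990)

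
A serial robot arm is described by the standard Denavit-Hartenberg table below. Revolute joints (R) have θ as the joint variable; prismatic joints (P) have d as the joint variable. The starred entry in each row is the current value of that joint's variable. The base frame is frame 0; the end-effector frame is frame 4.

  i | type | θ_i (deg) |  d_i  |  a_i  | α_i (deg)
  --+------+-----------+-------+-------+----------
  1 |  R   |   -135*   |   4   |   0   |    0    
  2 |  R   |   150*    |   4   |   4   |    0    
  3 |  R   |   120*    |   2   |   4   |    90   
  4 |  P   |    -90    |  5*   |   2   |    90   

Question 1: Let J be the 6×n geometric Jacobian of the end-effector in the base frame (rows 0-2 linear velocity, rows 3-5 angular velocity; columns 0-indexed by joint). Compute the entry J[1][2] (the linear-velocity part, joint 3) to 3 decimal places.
axis z_2 = (0.0000,0.0000,1.0000); lever o_n−o_2 = (0.7071,6.3640,0.0000)
cross product → J_v[:, 2] = (-6.3640,0.7071,0.0000)
J_ω[:, 2] = z_2
entry J[1][2] = 0.7071

0.707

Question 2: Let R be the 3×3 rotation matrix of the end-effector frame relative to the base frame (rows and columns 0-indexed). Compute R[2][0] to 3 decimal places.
End-effector x-axis (col 0 of R) = (0.0000,0.0000,-1.0000)
R[2][0] = -1.0000

-1.000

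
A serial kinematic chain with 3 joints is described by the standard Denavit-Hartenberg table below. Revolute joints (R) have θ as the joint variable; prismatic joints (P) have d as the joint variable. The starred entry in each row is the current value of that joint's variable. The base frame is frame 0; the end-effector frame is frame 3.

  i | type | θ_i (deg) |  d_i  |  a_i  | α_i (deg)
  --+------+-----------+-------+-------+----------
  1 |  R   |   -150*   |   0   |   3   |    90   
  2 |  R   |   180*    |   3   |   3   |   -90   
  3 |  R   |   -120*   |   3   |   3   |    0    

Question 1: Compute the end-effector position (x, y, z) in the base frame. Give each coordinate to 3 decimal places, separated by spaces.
-4.098 4.098 -3.000

after link 1: o_1 = (-2.5981, -1.5000, 0.0000)
after link 2: o_2 = (-1.5000, 2.5981, 0.0000)
after link 3: o_3 = (-4.0981, 4.0981, -3.0000)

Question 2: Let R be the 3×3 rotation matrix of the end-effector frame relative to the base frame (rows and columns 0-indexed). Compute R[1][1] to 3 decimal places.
0.866

End-effector y-axis (col 1 of R) = (0.5000,0.8660,0.0000)
R[1][1] = 0.8660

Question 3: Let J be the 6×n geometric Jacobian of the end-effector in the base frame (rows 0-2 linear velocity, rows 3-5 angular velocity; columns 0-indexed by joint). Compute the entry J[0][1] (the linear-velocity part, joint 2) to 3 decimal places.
axis z_1 = (-0.5000,0.8660,0.0000); lever o_n−o_1 = (-1.5000,5.5981,-3.0000)
cross product → J_v[:, 1] = (-2.5981,-1.5000,-1.5000)
J_ω[:, 1] = z_1
entry J[0][1] = -2.5981

-2.598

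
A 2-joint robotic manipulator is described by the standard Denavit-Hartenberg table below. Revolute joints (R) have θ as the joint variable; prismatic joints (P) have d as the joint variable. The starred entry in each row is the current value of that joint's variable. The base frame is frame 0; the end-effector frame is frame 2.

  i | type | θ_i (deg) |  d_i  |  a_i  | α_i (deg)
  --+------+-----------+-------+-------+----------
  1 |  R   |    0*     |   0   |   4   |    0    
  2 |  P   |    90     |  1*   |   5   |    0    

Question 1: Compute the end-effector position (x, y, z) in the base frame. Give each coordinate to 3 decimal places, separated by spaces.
4.000 5.000 1.000

after link 1: o_1 = (4.0000, 0.0000, 0.0000)
after link 2: o_2 = (4.0000, 5.0000, 1.0000)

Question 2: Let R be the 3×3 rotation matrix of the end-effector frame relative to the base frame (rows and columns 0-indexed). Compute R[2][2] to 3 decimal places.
1.000

End-effector z-axis (col 2 of R) = (0.0000,0.0000,1.0000)
R[2][2] = 1.0000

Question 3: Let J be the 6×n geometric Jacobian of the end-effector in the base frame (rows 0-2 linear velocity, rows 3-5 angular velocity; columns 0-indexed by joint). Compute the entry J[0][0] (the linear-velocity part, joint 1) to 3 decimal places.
-5.000

axis z_0 = ẑ; lever o_n−o_0 = (4.0000,5.0000,1.0000)
cross product → J_v[:, 0] = (-5.0000,4.0000,0.0000)
J_ω[:, 0] = z_0
entry J[0][0] = -5.0000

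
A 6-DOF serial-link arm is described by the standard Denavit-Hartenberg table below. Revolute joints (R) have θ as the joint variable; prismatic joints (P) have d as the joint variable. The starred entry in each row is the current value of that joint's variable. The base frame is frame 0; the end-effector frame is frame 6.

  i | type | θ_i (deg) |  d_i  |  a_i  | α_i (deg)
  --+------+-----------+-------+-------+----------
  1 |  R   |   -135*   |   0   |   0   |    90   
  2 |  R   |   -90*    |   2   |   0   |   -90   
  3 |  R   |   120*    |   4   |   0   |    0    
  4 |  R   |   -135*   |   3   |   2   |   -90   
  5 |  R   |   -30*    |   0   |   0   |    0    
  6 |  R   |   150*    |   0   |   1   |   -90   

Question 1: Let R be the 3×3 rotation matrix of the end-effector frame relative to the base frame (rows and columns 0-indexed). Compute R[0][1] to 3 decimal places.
End-effector y-axis (col 1 of R) = (-0.6830,0.6830,0.2588)
R[0][1] = -0.6830

-0.683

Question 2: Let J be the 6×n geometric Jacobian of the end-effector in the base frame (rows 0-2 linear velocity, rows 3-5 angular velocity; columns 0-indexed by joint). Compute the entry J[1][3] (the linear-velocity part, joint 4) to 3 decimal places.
-1.025

axis z_3 = (-0.7071,-0.7071,0.0000); lever o_n−o_3 = (-1.7835,-1.2344,-1.4489)
cross product → J_v[:, 3] = (1.0245,-1.0245,-0.3882)
J_ω[:, 3] = z_3
entry J[1][3] = -1.0245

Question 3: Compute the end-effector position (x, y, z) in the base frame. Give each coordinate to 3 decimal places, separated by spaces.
-6.026 -2.649 -1.449

after link 1: o_1 = (0.0000, 0.0000, 0.0000)
after link 2: o_2 = (-1.4142, 1.4142, 0.0000)
after link 3: o_3 = (-4.2426, -1.4142, 0.0000)
after link 4: o_4 = (-6.7300, -3.1695, -1.9319)
after link 5: o_5 = (-6.7300, -3.1695, -1.9319)
after link 6: o_6 = (-6.0261, -2.6486, -1.4489)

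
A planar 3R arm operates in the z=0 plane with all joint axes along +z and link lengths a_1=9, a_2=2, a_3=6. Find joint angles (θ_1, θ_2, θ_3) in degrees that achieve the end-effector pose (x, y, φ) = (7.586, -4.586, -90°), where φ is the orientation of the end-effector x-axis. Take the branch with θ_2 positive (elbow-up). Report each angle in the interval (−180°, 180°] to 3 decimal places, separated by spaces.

wrist centre = target − a_3·(cos φ, sin φ) = (7.5860, 1.4140)
cos θ_2 = (59.5468−9²−2²)/(2·9·2) = -0.7070; θ_2 = 134.9941° (elbow-up)
β = atan2(1.4140,7.5860) = 10.5585°; ψ = atan2(1.4144,7.5859) = 10.5613°
θ_1 = β − ψ = -0.0027°
θ_3 = φ − θ_1 − θ_2 = 135.0087° (wrapped to (-180°,180°])

-0.003 134.994 135.009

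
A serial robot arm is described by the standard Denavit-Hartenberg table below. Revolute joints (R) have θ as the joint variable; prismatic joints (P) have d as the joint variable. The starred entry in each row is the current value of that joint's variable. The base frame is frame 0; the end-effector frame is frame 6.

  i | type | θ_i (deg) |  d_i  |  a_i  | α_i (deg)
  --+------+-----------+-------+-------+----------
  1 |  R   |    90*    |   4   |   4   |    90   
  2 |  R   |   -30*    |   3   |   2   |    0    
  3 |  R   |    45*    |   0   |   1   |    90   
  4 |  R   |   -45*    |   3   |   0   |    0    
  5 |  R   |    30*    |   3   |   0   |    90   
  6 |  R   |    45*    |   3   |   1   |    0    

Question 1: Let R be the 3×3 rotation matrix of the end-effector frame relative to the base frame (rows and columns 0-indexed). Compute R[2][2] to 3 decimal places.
-0.067

End-effector z-axis (col 2 of R) = (-0.9659,-0.2500,-0.0670)
R[2][2] = -0.0670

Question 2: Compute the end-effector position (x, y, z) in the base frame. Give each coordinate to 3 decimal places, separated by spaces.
-0.081 8.344 -3.244

after link 1: o_1 = (0.0000, 4.0000, 4.0000)
after link 2: o_2 = (3.0000, 5.7321, 3.0000)
after link 3: o_3 = (3.0000, 6.6980, 3.2588)
after link 4: o_4 = (3.0000, 7.4744, 0.3610)
after link 5: o_5 = (3.0000, 8.2509, -2.5367)
after link 6: o_6 = (-0.0808, 8.3436, -3.2439)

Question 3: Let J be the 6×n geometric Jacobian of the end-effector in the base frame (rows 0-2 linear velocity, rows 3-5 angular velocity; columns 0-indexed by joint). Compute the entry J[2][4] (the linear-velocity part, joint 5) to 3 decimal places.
axis z_4 = (0.0000,0.2588,-0.9659); lever o_n−o_4 = (-3.0808,0.8692,-3.6050)
cross product → J_v[:, 4] = (-0.0934,2.9758,0.7974)
J_ω[:, 4] = z_4
entry J[2][4] = 0.7974

0.797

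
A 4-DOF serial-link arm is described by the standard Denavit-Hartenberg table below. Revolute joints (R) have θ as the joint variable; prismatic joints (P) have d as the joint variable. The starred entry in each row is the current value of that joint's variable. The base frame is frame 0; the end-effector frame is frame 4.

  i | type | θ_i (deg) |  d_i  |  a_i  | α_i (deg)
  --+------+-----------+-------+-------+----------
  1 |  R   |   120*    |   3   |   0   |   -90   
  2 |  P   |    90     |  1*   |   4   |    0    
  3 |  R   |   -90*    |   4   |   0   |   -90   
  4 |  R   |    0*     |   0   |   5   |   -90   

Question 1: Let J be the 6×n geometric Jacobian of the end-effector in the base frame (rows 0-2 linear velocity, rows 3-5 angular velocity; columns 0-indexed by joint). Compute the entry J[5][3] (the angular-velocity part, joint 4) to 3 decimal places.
axis z_3 = (-0.0000,-0.0000,-1.0000); lever o_n−o_3 = (-2.5000,4.3301,0.0000)
cross product → J_v[:, 3] = (4.3301,2.5000,-0.0000)
J_ω[:, 3] = z_3
entry J[5][3] = -1.0000

-1.000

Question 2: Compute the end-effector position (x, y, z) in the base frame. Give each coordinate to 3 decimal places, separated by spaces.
after link 1: o_1 = (0.0000, 0.0000, 3.0000)
after link 2: o_2 = (-0.8660, -0.5000, -1.0000)
after link 3: o_3 = (-4.3301, -2.5000, -1.0000)
after link 4: o_4 = (-6.8301, 1.8301, -1.0000)

-6.830 1.830 -1.000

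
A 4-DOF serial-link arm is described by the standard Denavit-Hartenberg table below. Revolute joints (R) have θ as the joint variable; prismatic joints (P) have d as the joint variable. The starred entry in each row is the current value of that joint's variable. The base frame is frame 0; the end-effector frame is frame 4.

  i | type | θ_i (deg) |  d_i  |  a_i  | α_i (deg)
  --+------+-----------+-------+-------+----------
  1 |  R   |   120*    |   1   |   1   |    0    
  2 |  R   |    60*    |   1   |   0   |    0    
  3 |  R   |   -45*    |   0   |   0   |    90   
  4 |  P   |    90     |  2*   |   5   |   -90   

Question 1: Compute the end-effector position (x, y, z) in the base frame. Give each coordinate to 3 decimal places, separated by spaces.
after link 1: o_1 = (-0.5000, 0.8660, 1.0000)
after link 2: o_2 = (-0.5000, 0.8660, 2.0000)
after link 3: o_3 = (-0.5000, 0.8660, 2.0000)
after link 4: o_4 = (0.9142, 2.2802, 7.0000)

0.914 2.280 7.000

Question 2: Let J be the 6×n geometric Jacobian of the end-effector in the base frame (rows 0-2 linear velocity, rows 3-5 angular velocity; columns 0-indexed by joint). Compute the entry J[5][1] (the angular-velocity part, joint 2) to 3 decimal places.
axis z_1 = (0.0000,0.0000,1.0000); lever o_n−o_1 = (1.4142,1.4142,6.0000)
cross product → J_v[:, 1] = (-1.4142,1.4142,0.0000)
J_ω[:, 1] = z_1
entry J[5][1] = 1.0000

1.000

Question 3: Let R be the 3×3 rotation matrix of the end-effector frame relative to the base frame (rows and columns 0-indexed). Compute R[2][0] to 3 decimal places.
End-effector x-axis (col 0 of R) = (-0.0000,0.0000,1.0000)
R[2][0] = 1.0000

1.000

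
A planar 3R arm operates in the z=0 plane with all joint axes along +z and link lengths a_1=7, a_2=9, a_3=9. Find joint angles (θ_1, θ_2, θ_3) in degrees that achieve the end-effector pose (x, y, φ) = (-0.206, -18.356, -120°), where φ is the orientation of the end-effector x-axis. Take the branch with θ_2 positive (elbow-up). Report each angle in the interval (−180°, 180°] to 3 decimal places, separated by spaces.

wrist centre = target − a_3·(cos φ, sin φ) = (4.2940, -10.5618)
cos θ_2 = (129.9895−7²−9²)/(2·7·9) = -0.0001; θ_2 = 90.0048° (elbow-up)
β = atan2(-10.5618,4.2940) = -67.8753°; ψ = atan2(9.0000,6.9992) = 52.1280°
θ_1 = β − ψ = -120.0033°
θ_3 = φ − θ_1 − θ_2 = -90.0015° (wrapped to (-180°,180°])

-120.003 90.005 -90.002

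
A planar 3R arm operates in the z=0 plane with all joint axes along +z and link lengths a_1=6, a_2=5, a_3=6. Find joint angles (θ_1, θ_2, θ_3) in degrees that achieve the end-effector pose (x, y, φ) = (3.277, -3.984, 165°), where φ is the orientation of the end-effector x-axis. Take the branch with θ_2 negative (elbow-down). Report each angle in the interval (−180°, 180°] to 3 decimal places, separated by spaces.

wrist centre = target − a_3·(cos φ, sin φ) = (9.0726, -5.5369)
cos θ_2 = (112.9687−6²−5²)/(2·6·5) = 0.8661; θ_2 = -29.9863° (elbow-down)
β = atan2(-5.5369,9.0726) = -31.3954°; ψ = atan2(-2.4990,10.3307) = -13.5984°
θ_1 = β − ψ = -17.7970°
θ_3 = φ − θ_1 − θ_2 = -147.2167° (wrapped to (-180°,180°])

-17.797 -29.986 -147.217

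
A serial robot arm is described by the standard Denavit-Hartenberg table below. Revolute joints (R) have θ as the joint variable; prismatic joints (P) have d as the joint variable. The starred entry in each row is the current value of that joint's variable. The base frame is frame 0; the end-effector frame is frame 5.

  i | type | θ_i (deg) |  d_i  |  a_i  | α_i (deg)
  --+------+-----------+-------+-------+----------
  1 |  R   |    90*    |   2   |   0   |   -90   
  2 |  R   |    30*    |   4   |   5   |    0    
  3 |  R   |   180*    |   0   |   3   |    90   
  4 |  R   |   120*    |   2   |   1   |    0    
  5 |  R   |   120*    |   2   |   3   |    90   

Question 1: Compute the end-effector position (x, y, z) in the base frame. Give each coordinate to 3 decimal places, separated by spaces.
-2.268 1.464 -3.464

after link 1: o_1 = (0.0000, 0.0000, 2.0000)
after link 2: o_2 = (-4.0000, 4.3301, -0.5000)
after link 3: o_3 = (-4.0000, 1.7321, 1.0000)
after link 4: o_4 = (-4.8660, 1.1651, -0.9821)
after link 5: o_5 = (-2.2679, 1.4641, -3.4641)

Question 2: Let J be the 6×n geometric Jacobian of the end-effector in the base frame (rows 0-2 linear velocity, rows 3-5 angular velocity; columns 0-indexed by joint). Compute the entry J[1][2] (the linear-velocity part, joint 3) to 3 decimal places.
axis z_2 = (-1.0000,0.0000,0.0000); lever o_n−o_2 = (1.7321,-2.8660,-2.9641)
cross product → J_v[:, 2] = (-0.0000,-2.9641,2.8660)
J_ω[:, 2] = z_2
entry J[1][2] = -2.9641

-2.964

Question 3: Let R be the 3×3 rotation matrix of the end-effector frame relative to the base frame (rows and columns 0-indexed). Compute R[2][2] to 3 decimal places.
End-effector z-axis (col 2 of R) = (-0.5000,0.7500,-0.4330)
R[2][2] = -0.4330

-0.433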